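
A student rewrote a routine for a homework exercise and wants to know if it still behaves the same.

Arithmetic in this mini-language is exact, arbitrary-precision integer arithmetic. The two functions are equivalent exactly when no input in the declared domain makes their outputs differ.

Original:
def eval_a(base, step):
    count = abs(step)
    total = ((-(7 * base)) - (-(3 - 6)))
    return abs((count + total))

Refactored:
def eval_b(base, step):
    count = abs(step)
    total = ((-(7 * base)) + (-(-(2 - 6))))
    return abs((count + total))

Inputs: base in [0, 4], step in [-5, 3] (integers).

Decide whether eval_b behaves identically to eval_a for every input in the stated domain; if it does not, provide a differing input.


Run the pair on base=0, step=-5.
eval_a: count := 5 | total := -3 | result 2
eval_b: count := 5 | total := -4 | result 1
2 and 1 differ, so these are not the same function on this domain.
verdict: not equivalent; witness: base=0, step=-5


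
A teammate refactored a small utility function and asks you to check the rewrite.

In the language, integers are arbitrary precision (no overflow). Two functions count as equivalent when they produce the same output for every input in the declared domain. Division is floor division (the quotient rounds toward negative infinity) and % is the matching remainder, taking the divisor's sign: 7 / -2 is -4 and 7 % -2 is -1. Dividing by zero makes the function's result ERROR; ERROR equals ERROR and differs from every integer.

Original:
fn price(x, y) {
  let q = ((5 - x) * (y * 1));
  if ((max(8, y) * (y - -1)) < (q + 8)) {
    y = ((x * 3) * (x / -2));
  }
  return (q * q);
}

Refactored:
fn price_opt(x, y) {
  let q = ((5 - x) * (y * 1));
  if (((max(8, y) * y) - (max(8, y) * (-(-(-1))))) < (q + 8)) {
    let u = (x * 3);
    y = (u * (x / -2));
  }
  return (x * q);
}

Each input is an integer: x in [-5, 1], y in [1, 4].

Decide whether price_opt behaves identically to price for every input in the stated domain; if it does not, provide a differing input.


The rewrite breaks on x=-5, y=1, where the results are 100 and -50.
price: q becomes 10; next ((max(8, y) * (y - -1)) < (q + 8)) evaluates to true; next y becomes -30; next final value 100
price_opt: q becomes 10; next (((max(8, y) * y) - (max(8, y) * (-(-(-1))))) < (q + 8)) evaluates to true; next u becomes -15; next y becomes -30; next final value -50
verdict: not equivalent; witness: x=-5, y=1


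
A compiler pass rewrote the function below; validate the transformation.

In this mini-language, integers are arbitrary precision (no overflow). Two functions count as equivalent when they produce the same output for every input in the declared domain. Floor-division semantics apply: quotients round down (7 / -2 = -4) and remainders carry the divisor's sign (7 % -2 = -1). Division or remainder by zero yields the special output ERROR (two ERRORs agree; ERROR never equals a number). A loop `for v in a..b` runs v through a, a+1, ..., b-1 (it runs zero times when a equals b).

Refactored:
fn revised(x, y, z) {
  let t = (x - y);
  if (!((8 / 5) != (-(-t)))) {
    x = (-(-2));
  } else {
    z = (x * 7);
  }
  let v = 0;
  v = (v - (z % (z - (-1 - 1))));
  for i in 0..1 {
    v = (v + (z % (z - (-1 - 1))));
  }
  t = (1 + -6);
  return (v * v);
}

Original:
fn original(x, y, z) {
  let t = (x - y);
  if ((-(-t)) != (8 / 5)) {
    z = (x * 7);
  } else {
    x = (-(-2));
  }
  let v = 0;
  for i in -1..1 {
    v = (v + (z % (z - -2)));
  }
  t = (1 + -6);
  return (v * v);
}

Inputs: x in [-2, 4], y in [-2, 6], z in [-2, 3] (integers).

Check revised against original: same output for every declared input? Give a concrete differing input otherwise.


Run the pair on x=-2, y=-2, z=-2.
original: t := 0 | ((-(-t)) != (8 / 5)): true | z := -14 | v := 0 | iter i=-1: | v := -2 | iter i=0: | v := -4 | t := -5 | result 16
revised: t := 0 | (!((8 / 5) != (-(-t)))): false | z := -14 | v := 0 | v := 2 | iter i=0: | v := 0 | t := -5 | result 0
16 and 0 differ, so these are not the same function on this domain.
verdict: not equivalent; witness: x=-2, y=-2, z=-2


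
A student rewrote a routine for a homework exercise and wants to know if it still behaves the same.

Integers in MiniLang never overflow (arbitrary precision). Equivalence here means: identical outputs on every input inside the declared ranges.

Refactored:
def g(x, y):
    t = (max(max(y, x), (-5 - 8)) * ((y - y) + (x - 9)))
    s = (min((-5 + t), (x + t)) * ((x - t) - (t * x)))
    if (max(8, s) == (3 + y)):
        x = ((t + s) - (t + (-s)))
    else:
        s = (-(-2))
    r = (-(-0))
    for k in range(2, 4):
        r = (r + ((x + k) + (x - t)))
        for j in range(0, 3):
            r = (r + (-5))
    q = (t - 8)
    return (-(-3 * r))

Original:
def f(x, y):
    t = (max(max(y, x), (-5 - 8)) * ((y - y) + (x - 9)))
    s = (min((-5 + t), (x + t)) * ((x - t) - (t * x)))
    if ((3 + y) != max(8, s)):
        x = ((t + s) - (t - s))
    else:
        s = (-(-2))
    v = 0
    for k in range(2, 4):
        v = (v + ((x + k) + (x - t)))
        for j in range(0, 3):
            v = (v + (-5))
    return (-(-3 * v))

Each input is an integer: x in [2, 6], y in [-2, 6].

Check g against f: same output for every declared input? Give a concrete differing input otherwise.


x=2, y=-2 yields -20055 from f but 33 from g.
verdict: not equivalent; witness: x=2, y=-2


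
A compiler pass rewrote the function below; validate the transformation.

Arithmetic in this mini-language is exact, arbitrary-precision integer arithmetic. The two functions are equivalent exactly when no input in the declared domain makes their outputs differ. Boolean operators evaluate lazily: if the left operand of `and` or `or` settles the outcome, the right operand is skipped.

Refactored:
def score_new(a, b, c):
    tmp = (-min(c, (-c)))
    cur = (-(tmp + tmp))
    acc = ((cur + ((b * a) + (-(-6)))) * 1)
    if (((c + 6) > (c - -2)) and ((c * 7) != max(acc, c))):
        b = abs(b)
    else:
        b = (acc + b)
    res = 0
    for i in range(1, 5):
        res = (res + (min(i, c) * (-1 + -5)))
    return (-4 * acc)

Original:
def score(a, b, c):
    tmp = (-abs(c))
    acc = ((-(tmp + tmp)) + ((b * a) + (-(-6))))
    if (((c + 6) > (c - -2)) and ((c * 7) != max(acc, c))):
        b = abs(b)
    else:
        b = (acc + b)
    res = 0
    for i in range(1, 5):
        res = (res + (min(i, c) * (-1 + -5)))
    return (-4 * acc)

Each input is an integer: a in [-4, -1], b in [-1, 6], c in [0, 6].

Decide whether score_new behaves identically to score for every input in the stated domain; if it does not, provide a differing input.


These are not equivalent — on a=-4, b=-1, c=1 the outputs split (-48 vs -32).
score: tmp becomes -1; next acc becomes 12; next (((c + 6) > (c - -2)) and ((c * 7) != max(acc, c))) evaluates to true; next b becomes 1; next res becomes 0; next at i=1:; next res becomes -6; next at i=2:; next res becomes -12; next at i=3:; next res becomes -18; next at i=4:; next res becomes -24; next final value -48
score_new: tmp becomes 1; next cur becomes -2; next acc becomes 8; next (((c + 6) > (c - -2)) and ((c * 7) != max(acc, c))) evaluates to true; next b becomes 1; next res becomes 0; next at i=1:; next res becomes -6; next at i=2:; next res becomes -12; next at i=3:; next res becomes -18; next at i=4:; next res becomes -24; next final value -32
verdict: not equivalent; witness: a=-4, b=-1, c=1


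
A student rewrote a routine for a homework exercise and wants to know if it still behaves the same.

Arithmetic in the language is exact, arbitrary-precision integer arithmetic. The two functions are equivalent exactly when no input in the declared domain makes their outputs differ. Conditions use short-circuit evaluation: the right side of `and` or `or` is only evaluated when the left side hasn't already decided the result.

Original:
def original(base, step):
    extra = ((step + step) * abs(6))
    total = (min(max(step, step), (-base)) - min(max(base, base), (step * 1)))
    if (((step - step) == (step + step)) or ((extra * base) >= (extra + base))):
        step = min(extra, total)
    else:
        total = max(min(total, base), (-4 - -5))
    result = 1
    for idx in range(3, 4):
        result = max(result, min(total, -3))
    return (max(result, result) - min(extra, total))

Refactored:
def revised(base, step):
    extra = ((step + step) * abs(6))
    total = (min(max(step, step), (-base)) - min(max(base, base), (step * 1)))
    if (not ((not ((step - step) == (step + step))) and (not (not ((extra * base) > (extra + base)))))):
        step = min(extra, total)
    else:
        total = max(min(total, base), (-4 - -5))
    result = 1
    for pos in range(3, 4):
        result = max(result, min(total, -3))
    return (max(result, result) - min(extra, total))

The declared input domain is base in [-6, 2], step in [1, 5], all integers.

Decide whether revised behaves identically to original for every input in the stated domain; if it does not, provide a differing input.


Consider the input base=-6, step=1.
original: extra becomes 12; next total becomes 7; next (((step - step) == (step + step)) or ((extra * base) >= (extra + base))) evaluates to false; next total becomes 1; next result becomes 1; next at idx=3:; next result becomes 1; next final value 0
revised: extra becomes 12; next total becomes 7; next (not ((not ((step - step) == (step + step))) and (not (not ((extra * base) > (extra + base)))))) evaluates to true; next step becomes 7; next result becomes 1; next at pos=3:; next result becomes 1; next final value -6
0 against -6: the behavior changed.
verdict: not equivalent; witness: base=-6, step=1


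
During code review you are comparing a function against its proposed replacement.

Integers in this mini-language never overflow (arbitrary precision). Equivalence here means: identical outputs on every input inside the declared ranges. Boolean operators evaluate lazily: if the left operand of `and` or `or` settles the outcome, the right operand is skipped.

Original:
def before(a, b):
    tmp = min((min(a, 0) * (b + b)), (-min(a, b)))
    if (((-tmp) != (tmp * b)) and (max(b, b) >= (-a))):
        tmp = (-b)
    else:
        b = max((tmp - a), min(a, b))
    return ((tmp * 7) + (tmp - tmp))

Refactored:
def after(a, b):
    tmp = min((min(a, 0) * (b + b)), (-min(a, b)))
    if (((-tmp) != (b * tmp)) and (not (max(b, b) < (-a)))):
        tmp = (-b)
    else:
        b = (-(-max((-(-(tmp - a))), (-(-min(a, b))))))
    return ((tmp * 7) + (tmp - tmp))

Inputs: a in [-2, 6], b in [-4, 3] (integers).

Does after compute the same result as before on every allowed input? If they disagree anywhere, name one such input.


Side by side, the visible changes include: boolean connective usage differs, comparison usage differs.
Tracing a=-1, b=-4: before: tmp := 4 | (((-tmp) != (tmp * b)) and (max(b, b) >= (-a))): false | b := 5 | result 28 | after: tmp := 4 | (((-tmp) != (b * tmp)) and (not (max(b, b) < (-a)))): false | b := 5 | result 28 — matching result 28.
Checked all 72 inputs in the declared domain: the outputs agree on every one.
verdict: equivalent


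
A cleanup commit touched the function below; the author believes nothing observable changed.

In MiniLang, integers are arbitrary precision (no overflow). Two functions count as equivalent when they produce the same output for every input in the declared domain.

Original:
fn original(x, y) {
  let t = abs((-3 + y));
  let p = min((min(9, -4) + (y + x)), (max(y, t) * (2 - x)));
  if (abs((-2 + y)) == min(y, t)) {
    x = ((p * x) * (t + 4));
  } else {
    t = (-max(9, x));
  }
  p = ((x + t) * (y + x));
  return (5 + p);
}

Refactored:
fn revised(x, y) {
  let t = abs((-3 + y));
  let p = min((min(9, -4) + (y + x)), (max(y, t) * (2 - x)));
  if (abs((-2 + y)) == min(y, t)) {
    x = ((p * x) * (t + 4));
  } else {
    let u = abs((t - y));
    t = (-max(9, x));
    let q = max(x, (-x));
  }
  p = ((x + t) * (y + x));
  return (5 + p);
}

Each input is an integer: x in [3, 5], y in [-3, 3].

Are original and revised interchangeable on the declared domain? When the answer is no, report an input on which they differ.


Side by side, the visible changes include: min/max/abs usage differs, statement counts differ, arithmetic usage differs, local variable names differ.
Spot check at x=5, y=3 — original: t = 0; p = -9; (abs((-2 + y)) == min(y, t)) -> false; t = -9; p = -32; return -27. revised: t = 0; p = -9; (abs((-2 + y)) == min(y, t)) -> false; u = 3; t = -9; q = 5; p = -32; return -27. Both give -27.
Every one of the 21 inputs gives matching results.
verdict: equivalent


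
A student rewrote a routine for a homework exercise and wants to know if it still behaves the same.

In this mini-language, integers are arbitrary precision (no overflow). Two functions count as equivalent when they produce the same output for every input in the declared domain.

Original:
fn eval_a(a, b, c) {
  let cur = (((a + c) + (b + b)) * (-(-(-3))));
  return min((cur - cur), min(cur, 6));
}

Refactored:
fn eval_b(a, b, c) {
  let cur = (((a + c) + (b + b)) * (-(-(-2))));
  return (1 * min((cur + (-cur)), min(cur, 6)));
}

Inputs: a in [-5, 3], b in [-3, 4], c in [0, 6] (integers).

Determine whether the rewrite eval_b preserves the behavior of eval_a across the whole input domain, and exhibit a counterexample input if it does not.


These are not equivalent — on a=-5, b=0, c=6 the outputs split (-3 vs -2).
eval_a: cur becomes -3; next final value -3
eval_b: cur becomes -2; next final value -2
verdict: not equivalent; witness: a=-5, b=0, c=6


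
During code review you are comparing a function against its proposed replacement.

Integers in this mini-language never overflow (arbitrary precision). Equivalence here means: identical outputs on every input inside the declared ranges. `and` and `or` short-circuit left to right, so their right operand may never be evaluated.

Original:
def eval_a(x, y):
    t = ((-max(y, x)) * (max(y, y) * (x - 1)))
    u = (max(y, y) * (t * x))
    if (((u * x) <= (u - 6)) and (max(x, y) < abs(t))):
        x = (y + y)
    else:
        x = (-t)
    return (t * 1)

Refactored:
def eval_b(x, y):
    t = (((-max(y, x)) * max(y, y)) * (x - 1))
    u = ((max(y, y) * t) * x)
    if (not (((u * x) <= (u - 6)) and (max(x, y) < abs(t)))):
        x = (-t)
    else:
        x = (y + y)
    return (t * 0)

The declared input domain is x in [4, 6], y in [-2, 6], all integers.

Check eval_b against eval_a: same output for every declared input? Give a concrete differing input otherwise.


These are not equivalent — on x=4, y=-2 the outputs split (24 vs 0).
eval_a: t=24, then u=-192, then (((u * x) <= (u - 6)) and (max(x, y) < abs(t))) is true, then x=-4, then returns 24
eval_b: t=24, then u=-192, then (not (((u * x) <= (u - 6)) and (max(x, y) < abs(t)))) is false, then x=-4, then returns 0
verdict: not equivalent; witness: x=4, y=-2


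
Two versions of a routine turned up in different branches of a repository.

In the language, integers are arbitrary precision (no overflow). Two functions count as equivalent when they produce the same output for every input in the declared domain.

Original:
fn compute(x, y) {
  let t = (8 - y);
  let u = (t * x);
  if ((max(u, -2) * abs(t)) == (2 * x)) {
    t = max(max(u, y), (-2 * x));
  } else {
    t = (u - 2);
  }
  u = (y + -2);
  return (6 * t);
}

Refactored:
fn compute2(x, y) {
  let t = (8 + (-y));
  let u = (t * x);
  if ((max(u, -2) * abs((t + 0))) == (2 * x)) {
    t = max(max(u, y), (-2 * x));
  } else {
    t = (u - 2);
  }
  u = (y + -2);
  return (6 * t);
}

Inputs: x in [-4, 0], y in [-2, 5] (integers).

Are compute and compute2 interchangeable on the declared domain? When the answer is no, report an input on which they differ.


Comparing the listings, the differences include: arithmetic usage differs, and constant usage differs.
Spot check at x=-2, y=3 — compute: t = 5; u = -10; ((max(u, -2) * abs(t)) == (2 * x)) -> false; t = -12; u = 1; return -72. compute2: t = 5; u = -10; ((max(u, -2) * abs((t + 0))) == (2 * x)) -> false; t = -12; u = 1; return -72. Both give -72.
Checked all 40 inputs in the declared domain: the outputs agree on every one.
verdict: equivalent


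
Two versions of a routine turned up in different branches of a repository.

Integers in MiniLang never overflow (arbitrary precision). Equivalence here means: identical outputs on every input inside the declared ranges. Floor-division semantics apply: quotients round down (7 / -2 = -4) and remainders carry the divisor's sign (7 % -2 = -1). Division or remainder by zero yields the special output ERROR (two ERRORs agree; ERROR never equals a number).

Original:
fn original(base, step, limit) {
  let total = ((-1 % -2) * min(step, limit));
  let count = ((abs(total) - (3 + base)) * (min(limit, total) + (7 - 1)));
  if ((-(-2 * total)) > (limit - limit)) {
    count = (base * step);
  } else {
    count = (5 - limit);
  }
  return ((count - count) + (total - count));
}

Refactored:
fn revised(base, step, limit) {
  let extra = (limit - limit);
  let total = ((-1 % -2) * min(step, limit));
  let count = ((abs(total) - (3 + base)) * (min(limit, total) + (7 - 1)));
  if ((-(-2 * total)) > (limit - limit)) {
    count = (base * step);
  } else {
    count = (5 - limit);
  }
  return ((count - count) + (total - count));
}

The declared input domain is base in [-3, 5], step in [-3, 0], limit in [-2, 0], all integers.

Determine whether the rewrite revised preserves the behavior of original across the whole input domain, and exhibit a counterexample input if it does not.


Reading the diff, among the changes: statement counts differ; and local variable names differ; and arithmetic usage differs.
Spot check at base=2, step=-3, limit=0 — original: total := 3 | count := -12 | ((-(-2 * total)) > (limit - limit)): true | count := -6 | result 9. revised: extra := 0 | total := 3 | count := -12 | ((-(-2 * total)) > (limit - limit)): true | count := -6 | result 9. Both give 9.
Checked all 108 inputs in the declared domain: the outputs agree on every one.
verdict: equivalent


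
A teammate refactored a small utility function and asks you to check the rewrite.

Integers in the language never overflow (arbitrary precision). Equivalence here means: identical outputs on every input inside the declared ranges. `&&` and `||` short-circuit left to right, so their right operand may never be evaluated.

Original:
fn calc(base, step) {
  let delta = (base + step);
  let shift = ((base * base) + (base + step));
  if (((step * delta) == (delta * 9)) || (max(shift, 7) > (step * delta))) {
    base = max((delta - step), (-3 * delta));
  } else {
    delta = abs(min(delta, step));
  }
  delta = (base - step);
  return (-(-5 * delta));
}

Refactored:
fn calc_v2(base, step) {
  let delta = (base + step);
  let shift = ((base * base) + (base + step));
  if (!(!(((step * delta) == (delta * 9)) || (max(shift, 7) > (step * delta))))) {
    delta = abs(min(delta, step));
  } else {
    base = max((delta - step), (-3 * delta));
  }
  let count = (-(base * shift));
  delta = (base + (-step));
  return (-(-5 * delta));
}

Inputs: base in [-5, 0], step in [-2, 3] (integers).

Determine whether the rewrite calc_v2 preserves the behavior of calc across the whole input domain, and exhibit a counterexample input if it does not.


base=-5, step=-2 yields 115 from calc but -15 from calc_v2.
verdict: not equivalent; witness: base=-5, step=-2


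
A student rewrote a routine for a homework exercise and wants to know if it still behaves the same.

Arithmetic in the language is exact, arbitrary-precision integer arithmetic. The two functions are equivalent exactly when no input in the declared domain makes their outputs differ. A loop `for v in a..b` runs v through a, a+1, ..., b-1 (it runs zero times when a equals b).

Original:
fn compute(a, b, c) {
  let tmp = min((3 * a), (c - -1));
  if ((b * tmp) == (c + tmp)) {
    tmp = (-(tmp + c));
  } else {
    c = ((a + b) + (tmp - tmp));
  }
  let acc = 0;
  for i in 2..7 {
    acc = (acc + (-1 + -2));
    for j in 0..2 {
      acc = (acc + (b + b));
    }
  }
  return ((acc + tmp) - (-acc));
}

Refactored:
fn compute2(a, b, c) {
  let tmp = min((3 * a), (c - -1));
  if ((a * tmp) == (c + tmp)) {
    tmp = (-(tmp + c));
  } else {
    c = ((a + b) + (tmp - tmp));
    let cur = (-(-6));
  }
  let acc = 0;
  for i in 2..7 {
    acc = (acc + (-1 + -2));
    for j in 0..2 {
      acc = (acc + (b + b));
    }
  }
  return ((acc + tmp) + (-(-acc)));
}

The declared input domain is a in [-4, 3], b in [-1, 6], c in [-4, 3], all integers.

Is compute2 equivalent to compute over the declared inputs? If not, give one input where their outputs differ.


Run the pair on a=-4, b=1, c=0.
compute: tmp becomes -12; next ((b * tmp) == (c + tmp)) evaluates to true; next tmp becomes 12; next acc becomes 0; next at i=2:; next acc becomes -3; next at j=0:; next acc becomes -1; next at j=1:; next acc becomes 1; next at i=3:; next acc becomes -2; next at j=0:; next acc becomes 0; next at j=1:; next acc becomes 2; next at i=4:; next acc becomes -1; next at j=0:; next acc becomes 1; next at j=1:; next acc becomes 3; next at i=5:; next acc becomes 0; next at j=0:; next acc becomes 2; next at j=1:; next acc becomes 4; next at i=6:; next acc becomes 1; next at j=0:; next acc becomes 3; next at j=1:; next acc becomes 5; next final value 22
compute2: tmp becomes -12; next ((a * tmp) == (c + tmp)) evaluates to false; next c becomes -3; next cur becomes 6; next acc becomes 0; next at i=2:; next acc becomes -3; next at j=0:; next acc becomes -1; next at j=1:; next acc becomes 1; next at i=3:; next acc becomes -2; next at j=0:; next acc becomes 0; next at j=1:; next acc becomes 2; next at i=4:; next acc becomes -1; next at j=0:; next acc becomes 1; next at j=1:; next acc becomes 3; next at i=5:; next acc becomes 0; next at j=0:; next acc becomes 2; next at j=1:; next acc becomes 4; next at i=6:; next acc becomes 1; next at j=0:; next acc becomes 3; next at j=1:; next acc becomes 5; next final value -2
22 vs -2 — the two versions disagree here.
verdict: not equivalent; witness: a=-4, b=1, c=0


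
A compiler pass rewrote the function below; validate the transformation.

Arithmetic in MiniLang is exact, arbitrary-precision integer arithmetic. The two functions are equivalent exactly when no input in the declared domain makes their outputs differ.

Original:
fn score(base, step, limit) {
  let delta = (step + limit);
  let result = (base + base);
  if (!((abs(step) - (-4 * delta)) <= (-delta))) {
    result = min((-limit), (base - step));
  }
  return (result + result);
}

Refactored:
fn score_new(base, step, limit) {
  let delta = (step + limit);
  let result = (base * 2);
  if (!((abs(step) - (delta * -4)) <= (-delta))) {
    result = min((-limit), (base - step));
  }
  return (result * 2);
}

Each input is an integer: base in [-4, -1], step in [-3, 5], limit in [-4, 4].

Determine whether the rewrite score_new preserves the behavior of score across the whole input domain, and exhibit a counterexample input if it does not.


Changes here: constant usage differs; and arithmetic usage differs; the full 324-point sweep finds no disagreement.
verdict: equivalent


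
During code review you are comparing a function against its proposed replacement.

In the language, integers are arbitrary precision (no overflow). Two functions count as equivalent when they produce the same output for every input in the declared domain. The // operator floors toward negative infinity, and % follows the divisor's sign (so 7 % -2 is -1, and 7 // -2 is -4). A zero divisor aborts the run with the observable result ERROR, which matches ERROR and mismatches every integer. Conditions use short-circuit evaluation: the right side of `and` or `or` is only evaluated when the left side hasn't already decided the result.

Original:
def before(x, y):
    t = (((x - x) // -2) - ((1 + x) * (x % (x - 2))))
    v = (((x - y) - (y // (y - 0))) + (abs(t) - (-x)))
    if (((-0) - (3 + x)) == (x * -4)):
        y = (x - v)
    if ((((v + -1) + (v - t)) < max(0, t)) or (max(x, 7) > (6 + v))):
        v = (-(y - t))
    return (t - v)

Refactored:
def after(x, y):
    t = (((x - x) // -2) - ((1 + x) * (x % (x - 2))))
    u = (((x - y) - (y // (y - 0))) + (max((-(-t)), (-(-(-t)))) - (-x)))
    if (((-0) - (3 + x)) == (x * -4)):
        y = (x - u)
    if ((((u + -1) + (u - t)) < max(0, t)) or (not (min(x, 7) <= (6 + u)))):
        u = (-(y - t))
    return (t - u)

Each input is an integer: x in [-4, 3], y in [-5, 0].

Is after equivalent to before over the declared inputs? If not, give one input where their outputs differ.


These are not equivalent — on x=-3, y=-1 the outputs split (-1 vs -6).
before: t=-6, then v=0, then (((-0) - (3 + x)) == (x * -4)) is false, then ((((v + -1) + (v - t)) < max(0, t)) or (max(x, 7) > (6 + v))) is true, then v=-5, then returns -1
after: t=-6, then u=0, then (((-0) - (3 + x)) == (x * -4)) is false, then ((((u + -1) + (u - t)) < max(0, t)) or (not (min(x, 7) <= (6 + u)))) is false, then returns -6
verdict: not equivalent; witness: x=-3, y=-1


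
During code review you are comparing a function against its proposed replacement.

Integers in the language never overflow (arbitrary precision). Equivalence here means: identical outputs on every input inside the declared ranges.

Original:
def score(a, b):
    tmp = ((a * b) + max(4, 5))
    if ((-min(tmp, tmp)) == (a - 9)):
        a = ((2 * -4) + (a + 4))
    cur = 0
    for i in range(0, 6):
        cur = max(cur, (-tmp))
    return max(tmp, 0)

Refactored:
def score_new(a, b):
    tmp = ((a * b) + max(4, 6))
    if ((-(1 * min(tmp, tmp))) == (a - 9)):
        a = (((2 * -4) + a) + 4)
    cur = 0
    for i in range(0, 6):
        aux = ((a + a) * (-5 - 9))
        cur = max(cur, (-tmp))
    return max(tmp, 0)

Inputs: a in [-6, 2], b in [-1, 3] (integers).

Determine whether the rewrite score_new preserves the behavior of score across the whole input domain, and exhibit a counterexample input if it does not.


Consider the input a=-6, b=-1.
score: tmp := 11 | ((-min(tmp, tmp)) == (a - 9)): false | cur := 0 | iter i=0: | cur := 0 | iter i=1: | cur := 0 | iter i=2: | cur := 0 | iter i=3: | cur := 0 | iter i=4: | cur := 0 | iter i=5: | cur := 0 | result 11
score_new: tmp := 12 | ((-(1 * min(tmp, tmp))) == (a - 9)): false | cur := 0 | iter i=0: | aux := 168 | cur := 0 | iter i=1: | aux := 168 | cur := 0 | iter i=2: | aux := 168 | cur := 0 | iter i=3: | aux := 168 | cur := 0 | iter i=4: | aux := 168 | cur := 0 | iter i=5: | aux := 168 | cur := 0 | result 12
11 != 12, so the rewrite changes behavior.
verdict: not equivalent; witness: a=-6, b=-1


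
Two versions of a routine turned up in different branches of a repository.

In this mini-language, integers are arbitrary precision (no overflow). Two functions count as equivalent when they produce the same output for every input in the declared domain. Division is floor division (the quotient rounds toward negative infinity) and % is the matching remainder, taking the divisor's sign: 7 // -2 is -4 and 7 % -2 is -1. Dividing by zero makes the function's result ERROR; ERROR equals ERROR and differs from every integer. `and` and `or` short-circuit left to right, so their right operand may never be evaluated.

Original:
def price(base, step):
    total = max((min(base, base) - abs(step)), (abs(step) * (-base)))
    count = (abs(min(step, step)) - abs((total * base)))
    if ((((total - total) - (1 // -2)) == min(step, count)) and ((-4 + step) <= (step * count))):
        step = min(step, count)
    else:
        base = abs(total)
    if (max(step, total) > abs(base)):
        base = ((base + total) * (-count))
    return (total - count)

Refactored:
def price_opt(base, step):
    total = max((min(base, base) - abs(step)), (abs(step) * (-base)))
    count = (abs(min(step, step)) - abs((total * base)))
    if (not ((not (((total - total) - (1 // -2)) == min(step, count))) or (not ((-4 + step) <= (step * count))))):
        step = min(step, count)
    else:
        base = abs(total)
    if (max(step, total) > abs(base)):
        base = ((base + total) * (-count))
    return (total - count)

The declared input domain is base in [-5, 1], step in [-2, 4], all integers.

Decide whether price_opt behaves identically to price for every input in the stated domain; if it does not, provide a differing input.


Although boolean connective usage differs, 49/49 inputs agree.
verdict: equivalent


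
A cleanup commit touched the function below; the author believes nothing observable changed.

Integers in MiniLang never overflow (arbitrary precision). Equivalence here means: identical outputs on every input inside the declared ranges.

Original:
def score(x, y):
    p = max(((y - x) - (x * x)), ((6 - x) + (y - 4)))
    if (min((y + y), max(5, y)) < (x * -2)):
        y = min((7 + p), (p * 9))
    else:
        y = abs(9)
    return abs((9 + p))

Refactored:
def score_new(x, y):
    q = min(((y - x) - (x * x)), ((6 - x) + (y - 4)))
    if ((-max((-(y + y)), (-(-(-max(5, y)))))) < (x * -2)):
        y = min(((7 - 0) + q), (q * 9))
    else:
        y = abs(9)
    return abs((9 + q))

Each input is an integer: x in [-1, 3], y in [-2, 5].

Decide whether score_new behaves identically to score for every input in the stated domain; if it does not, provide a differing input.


At x=-1, y=-2: score gives 10, score_new gives 7.
verdict: not equivalent; witness: x=-1, y=-2


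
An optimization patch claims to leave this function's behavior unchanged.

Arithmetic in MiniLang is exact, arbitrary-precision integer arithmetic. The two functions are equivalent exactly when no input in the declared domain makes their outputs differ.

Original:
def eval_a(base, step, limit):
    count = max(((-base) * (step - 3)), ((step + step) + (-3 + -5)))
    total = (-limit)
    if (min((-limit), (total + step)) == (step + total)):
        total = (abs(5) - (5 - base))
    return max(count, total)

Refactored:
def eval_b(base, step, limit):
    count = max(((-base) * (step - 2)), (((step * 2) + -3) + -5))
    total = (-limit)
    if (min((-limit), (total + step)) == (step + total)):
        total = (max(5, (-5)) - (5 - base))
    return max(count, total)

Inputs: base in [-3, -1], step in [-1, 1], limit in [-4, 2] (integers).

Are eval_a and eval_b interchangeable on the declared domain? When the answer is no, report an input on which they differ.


Not equivalent: base=-1, step=1, limit=2 separates them (-2 vs -1).
eval_a: count becomes -2; next total becomes -2; next (min((-limit), (total + step)) == (step + total)) evaluates to false; next final value -2
eval_b: count becomes -1; next total becomes -2; next (min((-limit), (total + step)) == (step + total)) evaluates to false; next final value -1
verdict: not equivalent; witness: base=-1, step=1, limit=2


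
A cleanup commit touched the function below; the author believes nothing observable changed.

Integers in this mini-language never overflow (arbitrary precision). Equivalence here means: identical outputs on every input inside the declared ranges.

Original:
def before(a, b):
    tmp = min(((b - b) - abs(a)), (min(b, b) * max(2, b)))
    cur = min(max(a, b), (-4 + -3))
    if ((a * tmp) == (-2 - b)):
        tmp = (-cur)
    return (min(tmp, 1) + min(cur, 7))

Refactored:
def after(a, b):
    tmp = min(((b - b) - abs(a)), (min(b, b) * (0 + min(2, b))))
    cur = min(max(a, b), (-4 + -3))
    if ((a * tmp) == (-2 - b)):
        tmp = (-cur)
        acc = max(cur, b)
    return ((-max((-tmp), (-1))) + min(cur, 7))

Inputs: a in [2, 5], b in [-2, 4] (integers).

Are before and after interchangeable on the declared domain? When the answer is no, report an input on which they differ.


Not equivalent: a=2, b=-2 separates them (-11 vs -9).
before: tmp = -4; cur = -7; ((a * tmp) == (-2 - b)) -> false; return -11
after: tmp = -2; cur = -7; ((a * tmp) == (-2 - b)) -> false; return -9
verdict: not equivalent; witness: a=2, b=-2


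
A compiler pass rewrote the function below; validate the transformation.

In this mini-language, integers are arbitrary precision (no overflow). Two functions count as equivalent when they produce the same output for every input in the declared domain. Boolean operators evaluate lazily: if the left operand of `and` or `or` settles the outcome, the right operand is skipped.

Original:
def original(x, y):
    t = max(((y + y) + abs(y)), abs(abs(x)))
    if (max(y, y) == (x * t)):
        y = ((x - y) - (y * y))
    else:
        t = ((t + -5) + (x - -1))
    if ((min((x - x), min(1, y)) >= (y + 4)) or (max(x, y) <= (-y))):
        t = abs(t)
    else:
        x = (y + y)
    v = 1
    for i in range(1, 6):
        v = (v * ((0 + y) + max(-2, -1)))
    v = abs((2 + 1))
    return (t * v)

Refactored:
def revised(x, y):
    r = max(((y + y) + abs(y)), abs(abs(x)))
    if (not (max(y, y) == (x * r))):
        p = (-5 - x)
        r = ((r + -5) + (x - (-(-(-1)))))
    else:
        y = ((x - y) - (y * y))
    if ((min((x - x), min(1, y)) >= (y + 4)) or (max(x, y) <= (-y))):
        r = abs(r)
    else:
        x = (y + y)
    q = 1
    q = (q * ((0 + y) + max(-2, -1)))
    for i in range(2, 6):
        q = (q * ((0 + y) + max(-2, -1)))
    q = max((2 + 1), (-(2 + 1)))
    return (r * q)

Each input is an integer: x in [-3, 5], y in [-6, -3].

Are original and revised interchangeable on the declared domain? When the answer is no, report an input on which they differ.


The two are interchangeable: boolean connective usage differs; also loop structure differs; also min/max/abs usage differs; also local variable names differ; also statement counts differ; also arithmetic usage differs; also constant usage differs, and every declared input agrees.
Tracing x=3, y=-5: original: t := 3 | (max(y, y) == (x * t)): false | t := 2 | ((min((x - x), min(1, y)) >= (y + 4)) or (max(x, y) <= (-y))): true | t := 2 | v := 1 | iter i=1: | v := -6 | iter i=2: | v := 36 | iter i=3: | v := -216 | iter i=4: | v := 1296 | iter i=5: | v := -7776 | v := 3 | result 6 | revised: r := 3 | (not (max(y, y) == (x * r))): true | p := -8 | r := 2 | ((min((x - x), min(1, y)) >= (y + 4)) or (max(x, y) <= (-y))): true | r := 2 | q := 1 | q := -6 | iter i=2: | q := 36 | iter i=3: | q := -216 | iter i=4: | q := 1296 | iter i=5: | q := -7776 | q := 3 | result 6 — matching result 6.
Every one of the 36 inputs gives matching results.
verdict: equivalent


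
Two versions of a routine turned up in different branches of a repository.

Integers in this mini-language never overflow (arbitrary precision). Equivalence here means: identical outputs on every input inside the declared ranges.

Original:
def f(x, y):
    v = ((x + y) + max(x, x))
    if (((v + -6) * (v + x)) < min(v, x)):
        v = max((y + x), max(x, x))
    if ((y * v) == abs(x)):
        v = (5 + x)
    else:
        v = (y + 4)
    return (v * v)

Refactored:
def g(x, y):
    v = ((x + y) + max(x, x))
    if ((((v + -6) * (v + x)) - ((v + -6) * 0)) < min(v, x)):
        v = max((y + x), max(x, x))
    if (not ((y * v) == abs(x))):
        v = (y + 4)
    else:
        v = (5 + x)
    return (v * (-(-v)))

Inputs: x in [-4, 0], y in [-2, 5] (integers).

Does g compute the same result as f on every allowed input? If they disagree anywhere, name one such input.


Differences: arithmetic usage differs, constant usage differs, boolean connective usage differs — yet all 40 inputs agree.
verdict: equivalent


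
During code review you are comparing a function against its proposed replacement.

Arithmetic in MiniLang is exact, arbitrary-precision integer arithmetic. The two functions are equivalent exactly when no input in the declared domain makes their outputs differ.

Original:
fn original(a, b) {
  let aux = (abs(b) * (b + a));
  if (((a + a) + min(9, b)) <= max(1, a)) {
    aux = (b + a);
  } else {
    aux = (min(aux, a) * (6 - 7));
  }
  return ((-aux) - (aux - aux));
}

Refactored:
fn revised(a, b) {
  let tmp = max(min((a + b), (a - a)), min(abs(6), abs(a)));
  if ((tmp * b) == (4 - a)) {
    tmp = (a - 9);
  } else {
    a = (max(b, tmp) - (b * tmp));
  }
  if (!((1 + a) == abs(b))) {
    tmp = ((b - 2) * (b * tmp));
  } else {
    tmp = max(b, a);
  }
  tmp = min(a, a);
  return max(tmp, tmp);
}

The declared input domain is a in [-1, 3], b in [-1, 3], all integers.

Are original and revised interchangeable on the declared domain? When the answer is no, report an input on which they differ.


The rewrite breaks on a=-1, b=2, where the results are -1 and 0.
original: aux := 2 | (((a + a) + min(9, b)) <= max(1, a)): true | aux := 1 | result -1
revised: tmp := 1 | ((tmp * b) == (4 - a)): false | a := 0 | (!((1 + a) == abs(b))): true | tmp := 0 | tmp := 0 | result 0
verdict: not equivalent; witness: a=-1, b=2


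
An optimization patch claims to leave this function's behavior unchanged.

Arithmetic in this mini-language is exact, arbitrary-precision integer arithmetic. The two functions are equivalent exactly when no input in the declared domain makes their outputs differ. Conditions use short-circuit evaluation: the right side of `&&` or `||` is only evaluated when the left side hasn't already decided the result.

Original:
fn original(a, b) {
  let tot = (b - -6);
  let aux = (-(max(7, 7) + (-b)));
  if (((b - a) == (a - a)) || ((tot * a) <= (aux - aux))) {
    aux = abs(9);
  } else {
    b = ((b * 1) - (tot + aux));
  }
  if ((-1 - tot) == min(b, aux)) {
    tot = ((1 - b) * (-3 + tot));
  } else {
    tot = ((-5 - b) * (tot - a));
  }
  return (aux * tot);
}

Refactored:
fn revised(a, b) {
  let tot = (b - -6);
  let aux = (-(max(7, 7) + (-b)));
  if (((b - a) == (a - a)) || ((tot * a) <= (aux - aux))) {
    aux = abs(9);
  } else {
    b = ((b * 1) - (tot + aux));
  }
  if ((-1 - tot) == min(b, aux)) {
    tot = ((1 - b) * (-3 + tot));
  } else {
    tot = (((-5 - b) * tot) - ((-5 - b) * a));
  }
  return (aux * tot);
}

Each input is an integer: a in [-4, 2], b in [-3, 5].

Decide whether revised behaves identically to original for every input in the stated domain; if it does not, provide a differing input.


Although constant usage differs; also arithmetic usage differs, 63/63 inputs agree.
verdict: equivalent


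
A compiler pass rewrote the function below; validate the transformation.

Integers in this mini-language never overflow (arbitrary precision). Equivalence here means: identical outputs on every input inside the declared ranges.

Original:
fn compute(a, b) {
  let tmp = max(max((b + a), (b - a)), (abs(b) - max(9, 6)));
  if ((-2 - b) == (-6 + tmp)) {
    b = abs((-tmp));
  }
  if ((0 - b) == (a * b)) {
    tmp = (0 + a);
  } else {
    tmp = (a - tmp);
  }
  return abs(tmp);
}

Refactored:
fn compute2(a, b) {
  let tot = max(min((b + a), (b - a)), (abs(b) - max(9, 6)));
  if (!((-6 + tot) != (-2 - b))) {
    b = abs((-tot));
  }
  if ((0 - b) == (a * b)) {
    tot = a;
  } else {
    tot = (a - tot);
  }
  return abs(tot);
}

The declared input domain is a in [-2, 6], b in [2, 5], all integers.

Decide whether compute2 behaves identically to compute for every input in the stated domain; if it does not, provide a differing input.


There is a counterexample at a=-2, b=2: 6 on one side, 2 on the other.
compute: tmp=4, then ((-2 - b) == (-6 + tmp)) is false, then ((0 - b) == (a * b)) is false, then tmp=-6, then returns 6
compute2: tot=0, then (!((-6 + tot) != (-2 - b))) is false, then ((0 - b) == (a * b)) is false, then tot=-2, then returns 2
verdict: not equivalent; witness: a=-2, b=2


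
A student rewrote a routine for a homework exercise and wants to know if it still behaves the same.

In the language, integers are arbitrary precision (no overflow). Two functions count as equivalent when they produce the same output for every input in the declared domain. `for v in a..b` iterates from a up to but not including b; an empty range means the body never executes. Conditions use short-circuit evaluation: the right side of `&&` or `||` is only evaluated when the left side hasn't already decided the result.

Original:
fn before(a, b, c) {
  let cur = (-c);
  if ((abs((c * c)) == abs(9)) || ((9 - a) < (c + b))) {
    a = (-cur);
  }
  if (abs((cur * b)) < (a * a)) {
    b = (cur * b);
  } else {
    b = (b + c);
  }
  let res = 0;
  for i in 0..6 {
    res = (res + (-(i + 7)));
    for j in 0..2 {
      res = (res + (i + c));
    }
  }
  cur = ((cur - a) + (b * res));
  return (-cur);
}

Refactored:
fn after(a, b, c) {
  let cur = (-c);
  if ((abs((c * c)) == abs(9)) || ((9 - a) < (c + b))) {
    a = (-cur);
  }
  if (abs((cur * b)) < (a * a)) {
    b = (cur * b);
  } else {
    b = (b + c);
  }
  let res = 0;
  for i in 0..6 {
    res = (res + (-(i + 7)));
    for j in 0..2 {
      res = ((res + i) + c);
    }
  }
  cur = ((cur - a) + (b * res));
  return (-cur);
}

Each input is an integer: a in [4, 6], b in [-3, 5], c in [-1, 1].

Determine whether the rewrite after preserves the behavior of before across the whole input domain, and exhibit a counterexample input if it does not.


Changes here: same computation, different form; the full 81-point sweep finds no disagreement.
verdict: equivalent
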